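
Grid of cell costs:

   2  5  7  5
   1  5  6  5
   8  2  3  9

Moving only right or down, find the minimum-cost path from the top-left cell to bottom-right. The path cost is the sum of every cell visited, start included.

22

Path r0c0 -> r1c0 -> r1c1 -> r2c1 -> r2c2 -> r2c3: 2 + 1 + 5 + 2 + 3 + 9 = 22.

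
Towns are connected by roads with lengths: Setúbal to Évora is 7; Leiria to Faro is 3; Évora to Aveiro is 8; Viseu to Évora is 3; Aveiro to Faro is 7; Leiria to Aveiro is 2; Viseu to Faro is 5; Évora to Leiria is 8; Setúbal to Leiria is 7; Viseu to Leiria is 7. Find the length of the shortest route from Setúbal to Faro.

10

Comparing a few candidate routes:
Setúbal-Évora-Viseu-Faro: 7 + 3 + 5 = 15
Setúbal-Leiria-Faro: 7 + 3 = 10
Setúbal-Leiria-Aveiro-Faro: 7 + 2 + 7 = 16
Best route has total 10.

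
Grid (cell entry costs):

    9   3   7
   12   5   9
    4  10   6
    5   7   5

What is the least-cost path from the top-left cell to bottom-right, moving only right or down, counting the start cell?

37

Best path: (0,0)→(0,1)→(1,1)→(1,2)→(2,2)→(3,2)
Cost: 9 + 3 + 5 + 9 + 6 + 5 = 37
For comparison, the top-then-right route costs 39.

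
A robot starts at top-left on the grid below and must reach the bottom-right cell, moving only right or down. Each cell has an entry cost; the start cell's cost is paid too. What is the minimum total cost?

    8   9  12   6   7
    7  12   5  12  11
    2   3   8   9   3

Take r0c0→r1c0→r2c0→r2c1→r2c2→r2c3→r2c4 for a total of 8 + 7 + 2 + 3 + 8 + 9 + 3 = 40.

40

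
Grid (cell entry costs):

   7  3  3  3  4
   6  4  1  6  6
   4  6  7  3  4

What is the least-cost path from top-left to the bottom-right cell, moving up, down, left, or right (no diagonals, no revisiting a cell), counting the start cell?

27

Path (0,0) (0,1) (0,2) (1,2) (1,3) (2,3) (2,4): 7 + 3 + 3 + 1 + 6 + 3 + 4 = 27.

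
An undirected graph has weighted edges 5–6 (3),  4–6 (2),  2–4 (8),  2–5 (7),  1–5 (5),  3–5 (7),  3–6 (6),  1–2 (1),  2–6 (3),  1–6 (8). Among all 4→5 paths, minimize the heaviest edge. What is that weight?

3

Comparing a few candidate routes:
4 - 6 - 2 - 1 - 5: max(2, 3, 1, 5) = 5
4 - 6 - 5: max(2, 3) = 3
4 - 6 - 1 - 2 - 5: max(2, 8, 1, 7) = 8
4 - 6 - 1 - 5: max(2, 8, 5) = 8
4 - 6 - 2 - 5: max(2, 3, 7) = 7
4 - 6 - 3 - 5: max(2, 6, 7) = 7
Smallest bottleneck: 3.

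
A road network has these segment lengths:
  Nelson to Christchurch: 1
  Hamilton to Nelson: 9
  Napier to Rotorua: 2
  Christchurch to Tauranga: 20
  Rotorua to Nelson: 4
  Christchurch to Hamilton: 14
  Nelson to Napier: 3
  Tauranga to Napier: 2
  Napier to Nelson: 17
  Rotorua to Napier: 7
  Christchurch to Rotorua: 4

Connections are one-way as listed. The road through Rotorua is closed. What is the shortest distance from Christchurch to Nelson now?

Paths from Christchurch to Nelson avoiding Rotorua:
Christchurch→Tauranga→Napier→Nelson: 20 + 2 + 17 = 39
Christchurch→Hamilton→Nelson: 14 + 9 = 23
Shortest: 23.

23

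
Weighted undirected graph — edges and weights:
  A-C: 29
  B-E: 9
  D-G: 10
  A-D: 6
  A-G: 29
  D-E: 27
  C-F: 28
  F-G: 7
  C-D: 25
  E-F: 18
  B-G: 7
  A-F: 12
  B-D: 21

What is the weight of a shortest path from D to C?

25

Some routes from D to C:
D→G→F→C: 10 + 7 + 28 = 45
D→C: 25
D→A→F→C: 6 + 12 + 28 = 46
D→A→C: 6 + 29 = 35
D→G→F→A→C: 10 + 7 + 12 + 29 = 58
Shortest: 25.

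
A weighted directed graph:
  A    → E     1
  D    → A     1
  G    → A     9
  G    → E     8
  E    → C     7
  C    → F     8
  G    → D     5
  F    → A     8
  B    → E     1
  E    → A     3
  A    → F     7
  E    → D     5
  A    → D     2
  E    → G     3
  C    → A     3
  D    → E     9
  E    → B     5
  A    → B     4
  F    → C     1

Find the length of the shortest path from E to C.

7

Candidate routes:
E - G - A - F - C: 3 + 9 + 7 + 1 = 20
E - A - F - C: 3 + 7 + 1 = 11
E - C: 7
E - G - D - A - F - C: 3 + 5 + 1 + 7 + 1 = 17
E - D - A - F - C: 5 + 1 + 7 + 1 = 14
Best route has total 7.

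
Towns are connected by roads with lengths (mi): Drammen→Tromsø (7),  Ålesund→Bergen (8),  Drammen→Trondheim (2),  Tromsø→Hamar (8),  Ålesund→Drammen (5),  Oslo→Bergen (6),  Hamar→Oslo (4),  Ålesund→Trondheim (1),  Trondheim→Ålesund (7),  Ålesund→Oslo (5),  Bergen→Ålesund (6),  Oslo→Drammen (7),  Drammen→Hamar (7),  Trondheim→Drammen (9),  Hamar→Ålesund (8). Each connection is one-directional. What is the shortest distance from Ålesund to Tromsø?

12

Routes from Ålesund to Tromsø:
Ålesund -> Oslo -> Drammen -> Tromsø: 5 + 7 + 7 = 19
Ålesund -> Drammen -> Tromsø: 5 + 7 = 12
Ålesund -> Trondheim -> Drammen -> Tromsø: 1 + 9 + 7 = 17
Best route has total 12 mi.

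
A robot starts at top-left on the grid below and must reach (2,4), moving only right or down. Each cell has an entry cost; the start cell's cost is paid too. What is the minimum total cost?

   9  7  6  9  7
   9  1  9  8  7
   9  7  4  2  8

38

Cheapest: (0,0)→(0,1)→(1,1)→(2,1)→(2,2)→(2,3)→(2,4)
  9 + 7 + 1 + 7 + 4 + 2 + 8 = 38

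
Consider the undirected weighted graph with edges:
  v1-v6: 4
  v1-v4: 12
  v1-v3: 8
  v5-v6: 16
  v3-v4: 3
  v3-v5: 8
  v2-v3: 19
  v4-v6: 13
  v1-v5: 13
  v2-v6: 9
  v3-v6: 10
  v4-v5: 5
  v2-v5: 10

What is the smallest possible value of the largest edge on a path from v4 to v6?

8

Some routes from v4 to v6:
v4-v3-v5-v2-v6: max(3, 8, 10, 9) = 10
v4-v3-v1-v6: max(3, 8, 4) = 8
v4-v3-v6: max(3, 10) = 10
v4-v5-v3-v1-v6: max(5, 8, 8, 4) = 8
Smallest bottleneck: 8.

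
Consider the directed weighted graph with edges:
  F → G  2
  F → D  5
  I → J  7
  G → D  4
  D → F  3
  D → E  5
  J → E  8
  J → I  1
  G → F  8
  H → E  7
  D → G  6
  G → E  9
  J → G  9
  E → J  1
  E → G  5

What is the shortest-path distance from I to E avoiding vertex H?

Checking several routes:
I→J→G→D→E: 7 + 9 + 4 + 5 = 25
I→J→E: 7 + 8 = 15
I→J→G→E: 7 + 9 + 9 = 25
The minimum is 15.

15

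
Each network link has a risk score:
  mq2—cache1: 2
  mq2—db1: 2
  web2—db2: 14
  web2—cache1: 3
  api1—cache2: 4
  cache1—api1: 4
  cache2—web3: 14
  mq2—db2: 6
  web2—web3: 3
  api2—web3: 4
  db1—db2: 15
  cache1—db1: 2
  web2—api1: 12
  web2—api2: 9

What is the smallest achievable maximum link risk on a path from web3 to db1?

Checking several routes:
web3 → web2 → cache1 → db1: max(3, 3, 2) = 3
web3 → api2 → web2 → cache1 → db1: max(4, 9, 3, 2) = 9
web3 → web2 → cache1 → mq2 → db1: max(3, 3, 2, 2) = 3
web3 → api2 → web2 → cache1 → mq2 → db1: max(4, 9, 3, 2, 2) = 9
Best route has worst link 3.

3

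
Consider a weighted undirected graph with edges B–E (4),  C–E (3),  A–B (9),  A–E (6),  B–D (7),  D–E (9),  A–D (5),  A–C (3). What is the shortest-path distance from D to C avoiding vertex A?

Routes from D to C avoiding A:
D -> B -> E -> C: 7 + 4 + 3 = 14
D -> E -> C: 9 + 3 = 12
Shortest: 12.

12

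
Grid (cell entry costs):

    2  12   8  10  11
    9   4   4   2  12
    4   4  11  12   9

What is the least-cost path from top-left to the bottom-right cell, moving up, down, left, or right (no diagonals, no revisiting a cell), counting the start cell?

Take [0,0]→[1,0]→[1,1]→[1,2]→[1,3]→[1,4]→[2,4] for a total of 2 + 9 + 4 + 4 + 2 + 12 + 9 = 42.

42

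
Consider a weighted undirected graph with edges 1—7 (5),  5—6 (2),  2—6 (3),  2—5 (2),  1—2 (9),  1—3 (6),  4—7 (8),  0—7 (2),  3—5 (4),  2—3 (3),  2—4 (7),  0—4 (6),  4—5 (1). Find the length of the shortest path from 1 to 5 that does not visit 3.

11

Some routes from 1 to 5 avoiding 3:
1 - 2 - 6 - 5: 9 + 3 + 2 = 14
1 - 2 - 4 - 5: 9 + 7 + 1 = 17
1 - 2 - 5: 9 + 2 = 11
1 - 7 - 4 - 2 - 5: 5 + 8 + 7 + 2 = 22
1 - 7 - 4 - 5: 5 + 8 + 1 = 14
1 - 7 - 0 - 4 - 5: 5 + 2 + 6 + 1 = 14
The minimum is 11.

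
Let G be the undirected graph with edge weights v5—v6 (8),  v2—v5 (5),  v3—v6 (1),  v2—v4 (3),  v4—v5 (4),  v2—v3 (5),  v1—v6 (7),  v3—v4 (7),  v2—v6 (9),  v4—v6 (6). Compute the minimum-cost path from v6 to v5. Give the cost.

Comparing a few candidate routes:
v6 → v3 → v2 → v5: 1 + 5 + 5 = 11
v6 → v5: 8
v6 → v4 → v5: 6 + 4 = 10
v6 → v3 → v4 → v5: 1 + 7 + 4 = 12
The minimum is 8.

8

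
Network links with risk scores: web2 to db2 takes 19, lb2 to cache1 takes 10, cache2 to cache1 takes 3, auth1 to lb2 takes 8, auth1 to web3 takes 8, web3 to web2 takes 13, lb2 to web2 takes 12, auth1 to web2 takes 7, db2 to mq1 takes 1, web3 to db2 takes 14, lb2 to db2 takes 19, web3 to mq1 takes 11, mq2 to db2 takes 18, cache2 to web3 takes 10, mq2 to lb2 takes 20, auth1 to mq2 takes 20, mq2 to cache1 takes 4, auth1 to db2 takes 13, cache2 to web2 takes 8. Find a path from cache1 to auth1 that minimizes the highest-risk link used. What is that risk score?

8

A few of the cache1→auth1 routes:
cache1→cache2→web3→auth1: max(3, 10, 8) = 10
cache1→lb2→auth1: max(10, 8) = 10
cache1→cache2→web2→auth1: max(3, 8, 7) = 8
Best route has worst link 8.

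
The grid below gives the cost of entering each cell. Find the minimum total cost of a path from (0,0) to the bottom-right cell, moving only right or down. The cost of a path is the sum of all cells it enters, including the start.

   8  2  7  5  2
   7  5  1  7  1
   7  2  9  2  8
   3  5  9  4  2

Best path: [0,0] [0,1] [1,1] [1,2] [1,3] [2,3] [3,3] [3,4]
Cost: 8 + 2 + 5 + 1 + 7 + 2 + 4 + 2 = 31
For comparison, the top-then-right route costs 35.

31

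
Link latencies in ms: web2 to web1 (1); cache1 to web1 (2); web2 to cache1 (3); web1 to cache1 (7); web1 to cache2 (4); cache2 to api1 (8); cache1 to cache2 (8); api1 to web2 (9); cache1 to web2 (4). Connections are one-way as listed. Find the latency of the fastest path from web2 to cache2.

5

Routes from web2 to cache2:
web2 → cache1 → cache2: 3 + 8 = 11
web2 → cache1 → web1 → cache2: 3 + 2 + 4 = 9
web2 → web1 → cache2: 1 + 4 = 5
web2 → web1 → cache1 → cache2: 1 + 7 + 8 = 16
Shortest: 5 ms.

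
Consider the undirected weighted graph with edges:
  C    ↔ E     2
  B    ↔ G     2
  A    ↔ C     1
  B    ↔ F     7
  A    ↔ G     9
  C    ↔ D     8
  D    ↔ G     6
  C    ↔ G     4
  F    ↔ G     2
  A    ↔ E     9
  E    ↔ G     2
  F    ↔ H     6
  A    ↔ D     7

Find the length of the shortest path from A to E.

3

Comparing a few candidate routes:
A -> C -> G -> E: 1 + 4 + 2 = 7
A -> D -> G -> E: 7 + 6 + 2 = 15
A -> C -> E: 1 + 2 = 3
A -> G -> E: 9 + 2 = 11
A -> E: 9
Best route has total 3.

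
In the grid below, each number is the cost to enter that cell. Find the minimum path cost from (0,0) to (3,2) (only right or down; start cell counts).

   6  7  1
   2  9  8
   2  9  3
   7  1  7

Cheapest: [0,0] [1,0] [2,0] [3,0] [3,1] [3,2]
  6 + 2 + 2 + 7 + 1 + 7 = 25

25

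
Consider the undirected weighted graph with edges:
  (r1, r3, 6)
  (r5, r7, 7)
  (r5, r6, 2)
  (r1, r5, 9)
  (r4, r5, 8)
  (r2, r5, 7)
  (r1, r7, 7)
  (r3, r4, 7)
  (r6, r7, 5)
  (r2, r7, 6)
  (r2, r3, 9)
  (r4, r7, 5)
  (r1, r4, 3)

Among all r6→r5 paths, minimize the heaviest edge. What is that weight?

Some routes from r6 to r5:
r6 -> r7 -> r2 -> r5: max(5, 6, 7) = 7
r6 -> r5: max(2) = 2
r6 -> r7 -> r5: max(5, 7) = 7
The minimum achievable maximum is 2.

2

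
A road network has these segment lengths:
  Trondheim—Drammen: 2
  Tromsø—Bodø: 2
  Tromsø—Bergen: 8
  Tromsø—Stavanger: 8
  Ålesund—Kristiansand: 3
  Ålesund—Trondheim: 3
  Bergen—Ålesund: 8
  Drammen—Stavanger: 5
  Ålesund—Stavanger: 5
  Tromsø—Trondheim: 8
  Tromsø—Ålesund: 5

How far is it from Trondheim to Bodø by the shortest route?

10

A few of the Trondheim→Bodø routes:
Trondheim - Tromsø - Bodø: 8 + 2 = 10
Trondheim - Drammen - Stavanger - Tromsø - Bodø: 2 + 5 + 8 + 2 = 17
Trondheim - Ålesund - Stavanger - Tromsø - Bodø: 3 + 5 + 8 + 2 = 18
Trondheim - Ålesund - Tromsø - Bodø: 3 + 5 + 2 = 10
The minimum is 10.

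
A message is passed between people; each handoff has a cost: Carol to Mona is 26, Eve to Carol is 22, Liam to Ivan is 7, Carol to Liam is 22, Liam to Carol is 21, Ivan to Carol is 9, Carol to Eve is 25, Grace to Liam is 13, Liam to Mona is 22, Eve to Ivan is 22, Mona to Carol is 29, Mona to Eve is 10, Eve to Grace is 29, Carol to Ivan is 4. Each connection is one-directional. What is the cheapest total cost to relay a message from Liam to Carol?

16

Checking several routes:
Liam - Ivan - Carol: 7 + 9 = 16
Liam - Carol: 21
Liam - Mona - Eve - Carol: 22 + 10 + 22 = 54
Liam - Mona - Carol: 22 + 29 = 51
Shortest: 16.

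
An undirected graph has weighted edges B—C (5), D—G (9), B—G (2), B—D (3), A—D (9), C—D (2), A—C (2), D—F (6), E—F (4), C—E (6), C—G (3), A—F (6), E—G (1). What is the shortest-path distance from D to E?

6

Some routes from D to E:
D -> C -> E: 2 + 6 = 8
D -> C -> G -> E: 2 + 3 + 1 = 6
D -> C -> B -> G -> E: 2 + 5 + 2 + 1 = 10
D -> B -> G -> E: 3 + 2 + 1 = 6
D -> F -> E: 6 + 4 = 10
Shortest: 6.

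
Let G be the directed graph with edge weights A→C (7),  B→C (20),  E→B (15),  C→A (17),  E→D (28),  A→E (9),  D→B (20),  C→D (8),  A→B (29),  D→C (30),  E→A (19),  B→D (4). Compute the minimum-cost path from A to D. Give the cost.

15

Some routes from A to D:
A → E → D: 9 + 28 = 37
A → E → B → D: 9 + 15 + 4 = 28
A → C → D: 7 + 8 = 15
A → E → B → C → D: 9 + 15 + 20 + 8 = 52
A → B → D: 29 + 4 = 33
The minimum is 15.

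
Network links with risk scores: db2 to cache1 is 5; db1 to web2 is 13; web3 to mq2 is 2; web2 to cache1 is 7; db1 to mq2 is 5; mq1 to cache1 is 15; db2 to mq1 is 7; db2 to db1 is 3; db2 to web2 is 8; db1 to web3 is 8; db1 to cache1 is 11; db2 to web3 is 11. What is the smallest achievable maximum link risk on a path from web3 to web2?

7

Comparing a few candidate routes:
web3 -> db2 -> cache1 -> web2: max(11, 5, 7) = 11
web3 -> db1 -> db2 -> cache1 -> web2: max(8, 3, 5, 7) = 8
web3 -> db2 -> db1 -> cache1 -> web2: max(11, 3, 11, 7) = 11
web3 -> db1 -> db2 -> web2: max(8, 3, 8) = 8
web3 -> mq2 -> db1 -> db2 -> web2: max(2, 5, 3, 8) = 8
web3 -> mq2 -> db1 -> db2 -> cache1 -> web2: max(2, 5, 3, 5, 7) = 7
The minimum achievable maximum is 7.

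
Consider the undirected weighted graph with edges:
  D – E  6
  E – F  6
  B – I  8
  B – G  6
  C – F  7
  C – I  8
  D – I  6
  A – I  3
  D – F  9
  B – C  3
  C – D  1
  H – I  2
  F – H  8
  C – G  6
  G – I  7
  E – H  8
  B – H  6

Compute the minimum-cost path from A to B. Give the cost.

Some routes from A to B:
A-I-H-B: 3 + 2 + 6 = 11
A-I-D-C-B: 3 + 6 + 1 + 3 = 13
A-I-B: 3 + 8 = 11
Shortest: 11.

11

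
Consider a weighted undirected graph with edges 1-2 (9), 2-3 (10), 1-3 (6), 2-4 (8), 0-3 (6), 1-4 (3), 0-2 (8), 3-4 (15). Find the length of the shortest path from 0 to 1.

12

A few of the 0→1 routes:
0-3-2-1: 6 + 10 + 9 = 25
0-3-1: 6 + 6 = 12
0-3-4-1: 6 + 15 + 3 = 24
0-2-3-1: 8 + 10 + 6 = 24
0-2-1: 8 + 9 = 17
0-2-4-1: 8 + 8 + 3 = 19
The minimum is 12.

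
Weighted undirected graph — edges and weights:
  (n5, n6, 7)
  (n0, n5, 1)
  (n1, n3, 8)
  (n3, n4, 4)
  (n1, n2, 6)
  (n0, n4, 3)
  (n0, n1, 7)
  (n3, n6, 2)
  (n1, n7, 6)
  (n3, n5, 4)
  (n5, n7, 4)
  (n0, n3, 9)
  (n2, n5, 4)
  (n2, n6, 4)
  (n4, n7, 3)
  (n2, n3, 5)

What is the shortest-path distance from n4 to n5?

4

A few of the n4→n5 routes:
n4-n3-n2-n5: 4 + 5 + 4 = 13
n4-n7-n5: 3 + 4 = 7
n4-n3-n5: 4 + 4 = 8
n4-n3-n6-n5: 4 + 2 + 7 = 13
n4-n3-n6-n2-n5: 4 + 2 + 4 + 4 = 14
n4-n0-n5: 3 + 1 = 4
Best route has total 4.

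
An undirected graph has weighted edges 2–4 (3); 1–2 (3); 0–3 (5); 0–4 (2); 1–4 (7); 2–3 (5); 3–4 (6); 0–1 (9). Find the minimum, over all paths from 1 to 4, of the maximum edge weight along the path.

3

Some routes from 1 to 4:
1→0→3→2→4: max(9, 5, 5, 3) = 9
1→2→3→4: max(3, 5, 6) = 6
1→2→3→0→4: max(3, 5, 5, 2) = 5
1→0→3→4: max(9, 5, 6) = 9
1→2→4: max(3, 3) = 3
1→4: max(7) = 7
Smallest bottleneck: 3.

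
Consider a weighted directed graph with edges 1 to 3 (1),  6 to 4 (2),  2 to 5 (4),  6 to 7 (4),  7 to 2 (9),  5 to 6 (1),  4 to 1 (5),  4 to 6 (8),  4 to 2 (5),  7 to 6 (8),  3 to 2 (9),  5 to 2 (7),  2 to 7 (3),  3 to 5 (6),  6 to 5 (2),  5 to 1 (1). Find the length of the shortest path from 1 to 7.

Candidate routes:
1 - 3 - 5 - 6 - 7: 1 + 6 + 1 + 4 = 12
1 - 3 - 2 - 7: 1 + 9 + 3 = 13
1 - 3 - 5 - 2 - 7: 1 + 6 + 7 + 3 = 17
1 - 3 - 5 - 6 - 4 - 2 - 7: 1 + 6 + 1 + 2 + 5 + 3 = 18
1 - 3 - 2 - 5 - 6 - 7: 1 + 9 + 4 + 1 + 4 = 19
The minimum is 12.

12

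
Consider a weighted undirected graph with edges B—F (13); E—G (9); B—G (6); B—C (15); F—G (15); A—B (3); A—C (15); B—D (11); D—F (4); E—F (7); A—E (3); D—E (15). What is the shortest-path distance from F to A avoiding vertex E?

16

Some routes from F to A avoiding E:
F - B - A: 13 + 3 = 16
F - B - C - A: 13 + 15 + 15 = 43
F - G - B - A: 15 + 6 + 3 = 24
F - D - B - A: 4 + 11 + 3 = 18
Best route has total 16.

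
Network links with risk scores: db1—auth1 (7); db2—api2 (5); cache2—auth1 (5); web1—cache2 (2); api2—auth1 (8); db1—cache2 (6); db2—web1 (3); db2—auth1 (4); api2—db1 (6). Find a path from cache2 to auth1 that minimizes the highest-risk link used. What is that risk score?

Checking several routes:
cache2 → db1 → api2 → db2 → auth1: max(6, 6, 5, 4) = 6
cache2 → web1 → db2 → api2 → db1 → auth1: max(2, 3, 5, 6, 7) = 7
cache2 → web1 → db2 → auth1: max(2, 3, 4) = 4
cache2 → auth1: max(5) = 5
cache2 → db1 → auth1: max(6, 7) = 7
cache2 → db1 → api2 → auth1: max(6, 6, 8) = 8
Best route has worst link 4.

4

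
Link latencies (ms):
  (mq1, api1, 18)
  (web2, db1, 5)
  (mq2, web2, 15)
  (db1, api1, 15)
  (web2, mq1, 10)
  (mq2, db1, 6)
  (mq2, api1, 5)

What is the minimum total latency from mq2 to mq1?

21

Some routes from mq2 to mq1:
mq2 -> api1 -> db1 -> web2 -> mq1: 5 + 15 + 5 + 10 = 35
mq2 -> api1 -> mq1: 5 + 18 = 23
mq2 -> web2 -> mq1: 15 + 10 = 25
mq2 -> db1 -> api1 -> mq1: 6 + 15 + 18 = 39
mq2 -> db1 -> web2 -> mq1: 6 + 5 + 10 = 21
The minimum is 21 ms.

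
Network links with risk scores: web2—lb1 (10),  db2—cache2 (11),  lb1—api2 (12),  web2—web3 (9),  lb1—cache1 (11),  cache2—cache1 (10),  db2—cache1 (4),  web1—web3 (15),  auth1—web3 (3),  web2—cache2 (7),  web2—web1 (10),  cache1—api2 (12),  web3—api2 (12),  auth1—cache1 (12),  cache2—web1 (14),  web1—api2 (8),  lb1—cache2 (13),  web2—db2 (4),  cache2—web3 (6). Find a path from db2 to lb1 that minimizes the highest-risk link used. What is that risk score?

Some routes from db2 to lb1:
db2→cache1→cache2→web3→web2→lb1: max(4, 10, 6, 9, 10) = 10
db2→cache2→web3→web2→lb1: max(11, 6, 9, 10) = 11
db2→web2→lb1: max(4, 10) = 10
db2→cache1→cache2→web2→lb1: max(4, 10, 7, 10) = 10
db2→cache1→lb1: max(4, 11) = 11
Smallest bottleneck: 10.

10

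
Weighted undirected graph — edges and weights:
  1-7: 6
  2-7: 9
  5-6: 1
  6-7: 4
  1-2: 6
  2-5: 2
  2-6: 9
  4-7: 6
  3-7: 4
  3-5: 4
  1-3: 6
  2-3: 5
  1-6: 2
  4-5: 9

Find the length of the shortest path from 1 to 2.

5

Some routes from 1 to 2:
1 -> 6 -> 2: 2 + 9 = 11
1 -> 3 -> 5 -> 2: 6 + 4 + 2 = 12
1 -> 6 -> 5 -> 2: 2 + 1 + 2 = 5
1 -> 2: 6
1 -> 3 -> 2: 6 + 5 = 11
Shortest: 5.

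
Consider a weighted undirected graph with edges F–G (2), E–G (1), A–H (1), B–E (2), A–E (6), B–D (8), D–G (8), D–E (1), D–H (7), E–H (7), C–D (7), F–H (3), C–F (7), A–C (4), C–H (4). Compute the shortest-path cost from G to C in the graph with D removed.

Some routes from G to C avoiding D:
G→F→H→C: 2 + 3 + 4 = 9
G→F→H→A→C: 2 + 3 + 1 + 4 = 10
G→F→C: 2 + 7 = 9
G→E→A→C: 1 + 6 + 4 = 11
The minimum is 9.

9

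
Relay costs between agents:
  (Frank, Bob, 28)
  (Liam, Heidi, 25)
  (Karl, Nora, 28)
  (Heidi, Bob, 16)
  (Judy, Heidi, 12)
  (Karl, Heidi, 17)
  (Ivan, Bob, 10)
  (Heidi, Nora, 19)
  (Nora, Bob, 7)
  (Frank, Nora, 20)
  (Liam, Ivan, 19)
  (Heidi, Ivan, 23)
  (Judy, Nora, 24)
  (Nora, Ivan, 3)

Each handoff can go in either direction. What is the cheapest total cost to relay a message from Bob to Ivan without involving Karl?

10

Comparing a few candidate routes:
Bob-Nora-Ivan: 7 + 3 = 10
Bob-Heidi-Nora-Ivan: 16 + 19 + 3 = 38
Bob-Ivan: 10
Shortest: 10.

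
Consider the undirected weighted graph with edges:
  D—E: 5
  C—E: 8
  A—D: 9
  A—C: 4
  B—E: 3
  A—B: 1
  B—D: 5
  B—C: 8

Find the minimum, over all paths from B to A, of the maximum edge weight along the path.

Checking several routes:
B -> E -> C -> A: max(3, 8, 4) = 8
B -> E -> D -> A: max(3, 5, 9) = 9
B -> A: max(1) = 1
B -> C -> A: max(8, 4) = 8
B -> D -> E -> C -> A: max(5, 5, 8, 4) = 8
Best route has worst link 1.

1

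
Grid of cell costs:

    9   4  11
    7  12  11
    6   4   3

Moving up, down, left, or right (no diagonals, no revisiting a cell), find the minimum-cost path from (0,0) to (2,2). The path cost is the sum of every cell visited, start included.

Best path: [0,0] [1,0] [2,0] [2,1] [2,2]
Cost: 9 + 7 + 6 + 4 + 3 = 29

29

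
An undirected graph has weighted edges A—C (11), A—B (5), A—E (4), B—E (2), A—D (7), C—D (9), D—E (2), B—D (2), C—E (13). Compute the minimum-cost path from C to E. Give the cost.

11

Checking several routes:
C - A - E: 11 + 4 = 15
C - D - B - E: 9 + 2 + 2 = 13
C - D - A - E: 9 + 7 + 4 = 20
C - E: 13
C - A - B - E: 11 + 5 + 2 = 18
C - D - E: 9 + 2 = 11
The minimum is 11.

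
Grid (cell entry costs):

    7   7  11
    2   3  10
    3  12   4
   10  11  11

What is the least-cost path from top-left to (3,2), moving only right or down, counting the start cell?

Take (0,0) (1,0) (1,1) (1,2) (2,2) (3,2) for a total of 7 + 2 + 3 + 10 + 4 + 11 = 37.

37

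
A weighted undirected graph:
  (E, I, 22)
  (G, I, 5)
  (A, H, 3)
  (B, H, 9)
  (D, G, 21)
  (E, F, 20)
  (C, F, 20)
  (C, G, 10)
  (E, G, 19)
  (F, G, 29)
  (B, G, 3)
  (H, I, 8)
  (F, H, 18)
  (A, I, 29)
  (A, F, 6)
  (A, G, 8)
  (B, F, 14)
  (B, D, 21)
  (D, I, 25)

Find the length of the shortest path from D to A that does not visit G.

33

Comparing a few candidate routes:
D → B → H → A: 21 + 9 + 3 = 33
D → B → F → A: 21 + 14 + 6 = 41
D → I → H → A: 25 + 8 + 3 = 36
The minimum is 33.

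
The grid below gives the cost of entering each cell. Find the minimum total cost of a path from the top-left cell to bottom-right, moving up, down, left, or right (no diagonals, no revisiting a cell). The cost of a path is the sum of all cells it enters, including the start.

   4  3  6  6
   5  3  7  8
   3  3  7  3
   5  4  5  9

31

Take [0,0] → [0,1] → [1,1] → [2,1] → [3,1] → [3,2] → [3,3] for a total of 4 + 3 + 3 + 3 + 4 + 5 + 9 = 31.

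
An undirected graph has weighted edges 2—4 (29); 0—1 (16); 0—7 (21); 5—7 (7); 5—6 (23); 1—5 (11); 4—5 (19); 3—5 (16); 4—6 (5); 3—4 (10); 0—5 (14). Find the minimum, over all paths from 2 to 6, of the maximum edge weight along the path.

29

Routes from 2 to 6:
2 → 4 → 3 → 5 → 6: max(29, 10, 16, 23) = 29
2 → 4 → 6: max(29, 5) = 29
2 → 4 → 5 → 6: max(29, 19, 23) = 29
Best route has worst link 29.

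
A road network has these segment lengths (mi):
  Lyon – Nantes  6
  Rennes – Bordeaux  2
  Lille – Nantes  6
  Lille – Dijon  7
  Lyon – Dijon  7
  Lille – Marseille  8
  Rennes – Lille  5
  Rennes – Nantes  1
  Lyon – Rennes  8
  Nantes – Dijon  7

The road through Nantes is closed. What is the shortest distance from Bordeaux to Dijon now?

14

Routes from Bordeaux to Dijon avoiding Nantes:
Bordeaux - Rennes - Lille - Dijon: 2 + 5 + 7 = 14
Bordeaux - Rennes - Lyon - Dijon: 2 + 8 + 7 = 17
Best route has total 14 mi.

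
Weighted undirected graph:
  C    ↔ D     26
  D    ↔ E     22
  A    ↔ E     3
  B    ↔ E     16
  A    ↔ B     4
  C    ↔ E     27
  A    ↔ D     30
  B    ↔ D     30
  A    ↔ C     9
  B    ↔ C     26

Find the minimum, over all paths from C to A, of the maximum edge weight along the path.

Checking several routes:
C -> B -> A: max(26, 4) = 26
C -> B -> E -> A: max(26, 16, 3) = 26
C -> A: max(9) = 9
Smallest bottleneck: 9.

9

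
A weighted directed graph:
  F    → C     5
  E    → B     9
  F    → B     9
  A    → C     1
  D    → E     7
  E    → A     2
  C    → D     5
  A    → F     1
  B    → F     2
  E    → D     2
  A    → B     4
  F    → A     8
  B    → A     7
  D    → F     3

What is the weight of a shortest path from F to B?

Checking several routes:
F -> C -> D -> E -> B: 5 + 5 + 7 + 9 = 26
F -> A -> B: 8 + 4 = 12
F -> C -> D -> E -> A -> B: 5 + 5 + 7 + 2 + 4 = 23
F -> B: 9
The minimum is 9.

9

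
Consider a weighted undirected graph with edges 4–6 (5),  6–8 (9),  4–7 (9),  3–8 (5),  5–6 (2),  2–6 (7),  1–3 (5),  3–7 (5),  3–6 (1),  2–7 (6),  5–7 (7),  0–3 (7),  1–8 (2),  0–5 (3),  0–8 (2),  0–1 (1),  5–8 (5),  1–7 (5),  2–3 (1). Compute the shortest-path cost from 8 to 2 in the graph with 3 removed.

13

Some routes from 8 to 2 avoiding 3:
8 → 0 → 5 → 6 → 2: 2 + 3 + 2 + 7 = 14
8 → 1 → 0 → 5 → 6 → 2: 2 + 1 + 3 + 2 + 7 = 15
8 → 6 → 2: 9 + 7 = 16
8 → 5 → 6 → 2: 5 + 2 + 7 = 14
8 → 1 → 7 → 2: 2 + 5 + 6 = 13
8 → 0 → 1 → 7 → 2: 2 + 1 + 5 + 6 = 14
The minimum is 13.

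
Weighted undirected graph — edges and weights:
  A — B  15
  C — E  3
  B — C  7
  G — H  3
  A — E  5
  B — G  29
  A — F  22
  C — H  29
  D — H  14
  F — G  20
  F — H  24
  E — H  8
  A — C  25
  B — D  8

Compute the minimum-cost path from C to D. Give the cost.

15

A few of the C→D routes:
C-B-D: 7 + 8 = 15
C-E-A-B-D: 3 + 5 + 15 + 8 = 31
C-A-B-D: 25 + 15 + 8 = 48
C-H-D: 29 + 14 = 43
C-B-A-E-H-D: 7 + 15 + 5 + 8 + 14 = 49
C-E-H-D: 3 + 8 + 14 = 25
Best route has total 15.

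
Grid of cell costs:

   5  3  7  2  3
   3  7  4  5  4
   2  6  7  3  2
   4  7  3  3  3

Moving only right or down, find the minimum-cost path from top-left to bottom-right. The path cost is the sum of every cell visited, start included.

29

One optimal route is [0,0]→[0,1]→[0,2]→[0,3]→[0,4]→[1,4]→[2,4]→[3,4].
Its cost is 5 + 3 + 7 + 2 + 3 + 4 + 2 + 3 = 29.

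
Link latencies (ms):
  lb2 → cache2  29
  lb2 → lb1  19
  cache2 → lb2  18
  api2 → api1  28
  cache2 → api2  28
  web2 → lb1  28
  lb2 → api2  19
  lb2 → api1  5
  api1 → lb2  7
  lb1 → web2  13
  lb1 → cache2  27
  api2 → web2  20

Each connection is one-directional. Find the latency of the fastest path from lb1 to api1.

50

Candidate routes:
lb1 → cache2 → api2 → api1: 27 + 28 + 28 = 83
lb1 → cache2 → lb2 → api1: 27 + 18 + 5 = 50
lb1 → cache2 → lb2 → api2 → api1: 27 + 18 + 19 + 28 = 92
The minimum is 50 ms.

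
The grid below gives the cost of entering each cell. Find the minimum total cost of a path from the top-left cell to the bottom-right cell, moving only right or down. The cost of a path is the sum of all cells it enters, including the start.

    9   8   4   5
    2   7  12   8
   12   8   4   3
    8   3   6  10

Path r0c0 → r1c0 → r1c1 → r2c1 → r2c2 → r2c3 → r3c3: 9 + 2 + 7 + 8 + 4 + 3 + 10 = 43.

43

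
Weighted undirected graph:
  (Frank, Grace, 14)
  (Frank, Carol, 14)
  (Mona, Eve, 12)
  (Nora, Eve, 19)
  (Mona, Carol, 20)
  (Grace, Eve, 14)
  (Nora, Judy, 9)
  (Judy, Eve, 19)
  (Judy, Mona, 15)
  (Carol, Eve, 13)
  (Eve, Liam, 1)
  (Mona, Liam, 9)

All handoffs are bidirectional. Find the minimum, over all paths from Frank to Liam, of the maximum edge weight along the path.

14

Some routes from Frank to Liam:
Frank→Carol→Eve→Liam: max(14, 13, 1) = 14
Frank→Grace→Eve→Liam: max(14, 14, 1) = 14
Frank→Grace→Eve→Mona→Liam: max(14, 14, 12, 9) = 14
Frank→Grace→Eve→Judy→Mona→Liam: max(14, 14, 19, 15, 9) = 19
Frank→Grace→Eve→Nora→Judy→Mona→Liam: max(14, 14, 19, 9, 15, 9) = 19
Frank→Carol→Eve→Mona→Liam: max(14, 13, 12, 9) = 14
Smallest bottleneck: 14.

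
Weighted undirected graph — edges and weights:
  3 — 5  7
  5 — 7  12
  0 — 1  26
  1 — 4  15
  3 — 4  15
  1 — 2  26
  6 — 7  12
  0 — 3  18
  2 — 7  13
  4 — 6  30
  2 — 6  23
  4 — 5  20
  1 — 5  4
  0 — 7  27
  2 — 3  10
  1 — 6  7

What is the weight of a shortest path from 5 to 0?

25

Checking several routes:
5→3→0: 7 + 18 = 25
5→1→0: 4 + 26 = 30
5→1→6→7→0: 4 + 7 + 12 + 27 = 50
5→7→0: 12 + 27 = 39
Best route has total 25.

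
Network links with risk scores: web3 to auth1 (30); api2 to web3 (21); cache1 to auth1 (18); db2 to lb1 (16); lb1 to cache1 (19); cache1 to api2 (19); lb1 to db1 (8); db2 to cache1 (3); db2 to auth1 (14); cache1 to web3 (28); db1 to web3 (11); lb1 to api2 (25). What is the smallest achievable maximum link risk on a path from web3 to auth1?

16

Some routes from web3 to auth1:
web3 → db1 → lb1 → cache1 → auth1: max(11, 8, 19, 18) = 19
web3 → db1 → lb1 → db2 → auth1: max(11, 8, 16, 14) = 16
web3 → db1 → lb1 → db2 → cache1 → auth1: max(11, 8, 16, 3, 18) = 18
The minimum achievable maximum is 16.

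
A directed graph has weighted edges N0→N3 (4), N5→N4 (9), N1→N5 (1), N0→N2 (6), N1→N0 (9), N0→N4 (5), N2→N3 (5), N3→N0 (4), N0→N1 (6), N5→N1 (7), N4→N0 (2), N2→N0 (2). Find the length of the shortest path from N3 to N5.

Routes from N3 to N5:
N3-N0-N1-N5: 4 + 6 + 1 = 11
The minimum is 11.

11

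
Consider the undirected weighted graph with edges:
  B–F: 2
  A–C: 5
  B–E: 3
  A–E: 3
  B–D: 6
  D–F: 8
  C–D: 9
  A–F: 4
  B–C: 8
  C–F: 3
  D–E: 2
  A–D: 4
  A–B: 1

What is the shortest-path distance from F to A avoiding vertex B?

Comparing a few candidate routes:
F-D-E-A: 8 + 2 + 3 = 13
F-C-D-A: 3 + 9 + 4 = 16
F-C-A: 3 + 5 = 8
F-C-D-E-A: 3 + 9 + 2 + 3 = 17
F-A: 4
F-D-A: 8 + 4 = 12
Shortest: 4.

4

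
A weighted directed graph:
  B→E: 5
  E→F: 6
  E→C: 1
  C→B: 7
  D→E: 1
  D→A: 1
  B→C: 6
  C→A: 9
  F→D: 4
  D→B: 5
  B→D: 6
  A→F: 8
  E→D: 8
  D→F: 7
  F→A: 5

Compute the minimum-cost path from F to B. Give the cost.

Paths from F to B:
F -> D -> E -> C -> B: 4 + 1 + 1 + 7 = 13
F -> D -> B: 4 + 5 = 9
Best route has total 9.

9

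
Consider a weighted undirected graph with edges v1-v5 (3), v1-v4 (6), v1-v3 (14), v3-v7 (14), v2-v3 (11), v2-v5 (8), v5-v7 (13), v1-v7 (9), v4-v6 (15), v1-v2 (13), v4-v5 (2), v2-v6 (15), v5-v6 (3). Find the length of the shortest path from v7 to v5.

12

Checking several routes:
v7 - v1 - v4 - v5: 9 + 6 + 2 = 17
v7 - v1 - v2 - v5: 9 + 13 + 8 = 30
v7 - v1 - v5: 9 + 3 = 12
v7 - v5: 13
v7 - v3 - v1 - v5: 14 + 14 + 3 = 31
v7 - v3 - v2 - v5: 14 + 11 + 8 = 33
Best route has total 12.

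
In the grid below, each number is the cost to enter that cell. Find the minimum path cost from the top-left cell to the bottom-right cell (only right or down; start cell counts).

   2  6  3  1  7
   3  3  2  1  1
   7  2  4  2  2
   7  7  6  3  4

18

One optimal route is r0c0→r1c0→r1c1→r1c2→r1c3→r1c4→r2c4→r3c4.
Its cost is 2 + 3 + 3 + 2 + 1 + 1 + 2 + 4 = 18.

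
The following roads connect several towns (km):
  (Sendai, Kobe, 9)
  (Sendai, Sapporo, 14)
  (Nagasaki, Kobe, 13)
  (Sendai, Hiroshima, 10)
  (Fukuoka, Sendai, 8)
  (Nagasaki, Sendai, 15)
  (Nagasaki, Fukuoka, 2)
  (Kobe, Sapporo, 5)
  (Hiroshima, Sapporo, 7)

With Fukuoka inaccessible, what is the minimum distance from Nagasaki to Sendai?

15

Candidate routes:
Nagasaki → Kobe → Sapporo → Hiroshima → Sendai: 13 + 5 + 7 + 10 = 35
Nagasaki → Kobe → Sendai: 13 + 9 = 22
Nagasaki → Sendai: 15
Nagasaki → Kobe → Sapporo → Sendai: 13 + 5 + 14 = 32
The minimum is 15 km.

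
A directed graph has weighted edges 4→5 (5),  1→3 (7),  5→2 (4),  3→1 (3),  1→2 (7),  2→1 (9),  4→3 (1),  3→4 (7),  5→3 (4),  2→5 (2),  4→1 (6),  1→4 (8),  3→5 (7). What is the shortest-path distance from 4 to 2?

9

Routes from 4 to 2:
4 - 1 - 2: 6 + 7 = 13
4 - 3 - 1 - 2: 1 + 3 + 7 = 11
4 - 5 - 2: 5 + 4 = 9
4 - 1 - 3 - 5 - 2: 6 + 7 + 7 + 4 = 24
4 - 5 - 3 - 1 - 2: 5 + 4 + 3 + 7 = 19
4 - 3 - 5 - 2: 1 + 7 + 4 = 12
The minimum is 9.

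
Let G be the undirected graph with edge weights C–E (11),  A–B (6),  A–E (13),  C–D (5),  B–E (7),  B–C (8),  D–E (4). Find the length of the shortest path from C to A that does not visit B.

Paths from C to A avoiding B:
C→D→E→A: 5 + 4 + 13 = 22
C→E→A: 11 + 13 = 24
The minimum is 22.

22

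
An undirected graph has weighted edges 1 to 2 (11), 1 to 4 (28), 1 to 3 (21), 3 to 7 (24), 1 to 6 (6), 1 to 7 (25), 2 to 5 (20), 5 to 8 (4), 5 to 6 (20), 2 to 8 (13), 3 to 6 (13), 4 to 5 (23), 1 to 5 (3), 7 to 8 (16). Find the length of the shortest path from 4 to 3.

Some routes from 4 to 3:
4 → 1 → 6 → 3: 28 + 6 + 13 = 47
4 → 5 → 1 → 3: 23 + 3 + 21 = 47
4 → 5 → 1 → 6 → 3: 23 + 3 + 6 + 13 = 45
Best route has total 45.

45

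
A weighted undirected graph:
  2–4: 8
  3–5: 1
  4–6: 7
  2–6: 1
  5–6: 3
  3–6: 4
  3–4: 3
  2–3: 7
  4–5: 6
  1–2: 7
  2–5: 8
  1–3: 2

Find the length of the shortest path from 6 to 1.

A few of the 6→1 routes:
6 -> 3 -> 1: 4 + 2 = 6
6 -> 5 -> 3 -> 1: 3 + 1 + 2 = 6
6 -> 2 -> 1: 1 + 7 = 8
Shortest: 6.

6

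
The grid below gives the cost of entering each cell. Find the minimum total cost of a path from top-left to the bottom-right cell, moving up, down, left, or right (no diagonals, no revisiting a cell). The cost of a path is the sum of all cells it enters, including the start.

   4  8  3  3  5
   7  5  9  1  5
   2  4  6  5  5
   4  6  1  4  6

One optimal route is [0,0] -> [0,1] -> [0,2] -> [0,3] -> [1,3] -> [2,3] -> [3,3] -> [3,4].
Its cost is 4 + 8 + 3 + 3 + 1 + 5 + 4 + 6 = 34.

34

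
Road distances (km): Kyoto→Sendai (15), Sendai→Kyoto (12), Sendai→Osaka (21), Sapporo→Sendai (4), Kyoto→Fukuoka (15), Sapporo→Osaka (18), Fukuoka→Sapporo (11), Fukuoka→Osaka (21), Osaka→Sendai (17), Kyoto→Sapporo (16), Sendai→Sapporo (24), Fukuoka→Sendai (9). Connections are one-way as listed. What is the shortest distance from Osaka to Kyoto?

Routes from Osaka to Kyoto:
Osaka → Sendai → Kyoto: 17 + 12 = 29
Best route has total 29 km.

29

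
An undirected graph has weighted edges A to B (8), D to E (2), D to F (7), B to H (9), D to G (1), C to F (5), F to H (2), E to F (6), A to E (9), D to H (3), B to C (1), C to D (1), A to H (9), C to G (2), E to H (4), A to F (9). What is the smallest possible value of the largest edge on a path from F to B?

3

Checking several routes:
F→H→D→C→B: max(2, 3, 1, 1) = 3
F→E→D→G→C→B: max(6, 2, 1, 2, 1) = 6
F→H→E→D→C→B: max(2, 4, 2, 1, 1) = 4
F→C→B: max(5, 1) = 5
F→H→D→G→C→B: max(2, 3, 1, 2, 1) = 3
F→H→E→D→G→C→B: max(2, 4, 2, 1, 2, 1) = 4
Smallest bottleneck: 3.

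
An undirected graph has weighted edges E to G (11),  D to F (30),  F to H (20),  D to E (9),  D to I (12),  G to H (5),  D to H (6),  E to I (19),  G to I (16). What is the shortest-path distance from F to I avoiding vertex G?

Paths from F to I avoiding G:
F-D-I: 30 + 12 = 42
F-H-D-E-I: 20 + 6 + 9 + 19 = 54
F-H-D-I: 20 + 6 + 12 = 38
F-D-E-I: 30 + 9 + 19 = 58
Best route has total 38.

38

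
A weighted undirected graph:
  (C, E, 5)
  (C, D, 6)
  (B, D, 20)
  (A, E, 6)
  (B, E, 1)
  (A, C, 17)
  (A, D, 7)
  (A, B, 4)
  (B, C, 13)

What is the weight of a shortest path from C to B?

Comparing a few candidate routes:
C -> E -> B: 5 + 1 = 6
C -> E -> A -> B: 5 + 6 + 4 = 15
C -> B: 13
Best route has total 6.

6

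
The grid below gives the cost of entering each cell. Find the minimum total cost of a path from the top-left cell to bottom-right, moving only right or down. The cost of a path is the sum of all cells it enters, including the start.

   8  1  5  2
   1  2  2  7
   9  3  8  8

28

One optimal route is (0,0) → (0,1) → (1,1) → (1,2) → (1,3) → (2,3).
Its cost is 8 + 1 + 2 + 2 + 7 + 8 = 28.
(Top row then right column would cost 31.)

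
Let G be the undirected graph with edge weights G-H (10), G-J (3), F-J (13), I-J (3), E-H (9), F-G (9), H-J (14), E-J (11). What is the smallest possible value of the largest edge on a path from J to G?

Routes from J to G:
J - F - G: max(13, 9) = 13
J - H - G: max(14, 10) = 14
J - G: max(3) = 3
J - E - H - G: max(11, 9, 10) = 11
The minimum achievable maximum is 3.

3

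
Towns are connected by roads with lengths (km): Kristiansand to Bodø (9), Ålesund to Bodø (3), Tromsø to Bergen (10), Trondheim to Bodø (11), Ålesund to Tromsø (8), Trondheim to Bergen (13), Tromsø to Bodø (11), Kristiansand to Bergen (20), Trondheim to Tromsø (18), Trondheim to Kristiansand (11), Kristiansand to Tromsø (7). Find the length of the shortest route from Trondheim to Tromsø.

18

A few of the Trondheim→Tromsø routes:
Trondheim → Bergen → Tromsø: 13 + 10 = 23
Trondheim → Bodø → Tromsø: 11 + 11 = 22
Trondheim → Tromsø: 18
Trondheim → Bodø → Ålesund → Tromsø: 11 + 3 + 8 = 22
Trondheim → Kristiansand → Tromsø: 11 + 7 = 18
Best route has total 18 km.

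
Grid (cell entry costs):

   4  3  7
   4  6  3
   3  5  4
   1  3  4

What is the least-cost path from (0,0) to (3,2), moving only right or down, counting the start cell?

19

Take [0,0]→[1,0]→[2,0]→[3,0]→[3,1]→[3,2] for a total of 4 + 4 + 3 + 1 + 3 + 4 = 19.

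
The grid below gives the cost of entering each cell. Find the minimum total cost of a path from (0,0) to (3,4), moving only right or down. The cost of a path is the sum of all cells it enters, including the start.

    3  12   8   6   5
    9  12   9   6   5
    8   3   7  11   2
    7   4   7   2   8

44

Path [0,0] → [1,0] → [2,0] → [2,1] → [3,1] → [3,2] → [3,3] → [3,4]: 3 + 9 + 8 + 3 + 4 + 7 + 2 + 8 = 44.
(Top row then right column would cost 49.)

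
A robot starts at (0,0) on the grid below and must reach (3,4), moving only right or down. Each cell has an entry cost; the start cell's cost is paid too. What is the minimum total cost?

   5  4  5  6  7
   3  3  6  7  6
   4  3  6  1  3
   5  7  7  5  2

Take r0c0→r1c0→r1c1→r2c1→r2c2→r2c3→r2c4→r3c4 for a total of 5 + 3 + 3 + 3 + 6 + 1 + 3 + 2 = 26.

26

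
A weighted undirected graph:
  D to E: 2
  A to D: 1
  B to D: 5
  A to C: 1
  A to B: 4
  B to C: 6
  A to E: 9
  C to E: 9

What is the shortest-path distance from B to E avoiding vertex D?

13

Paths from B to E avoiding D:
B - A - E: 4 + 9 = 13
B - C - E: 6 + 9 = 15
B - A - C - E: 4 + 1 + 9 = 14
B - C - A - E: 6 + 1 + 9 = 16
The minimum is 13.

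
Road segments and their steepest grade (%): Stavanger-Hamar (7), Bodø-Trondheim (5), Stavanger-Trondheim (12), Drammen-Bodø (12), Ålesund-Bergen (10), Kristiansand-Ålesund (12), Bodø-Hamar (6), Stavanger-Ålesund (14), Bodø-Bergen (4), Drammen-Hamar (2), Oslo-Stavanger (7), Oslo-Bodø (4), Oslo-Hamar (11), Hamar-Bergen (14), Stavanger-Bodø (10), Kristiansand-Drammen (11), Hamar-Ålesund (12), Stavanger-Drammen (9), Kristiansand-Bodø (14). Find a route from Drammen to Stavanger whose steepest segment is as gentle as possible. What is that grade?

Comparing a few candidate routes:
Drammen -> Hamar -> Stavanger: max(2, 7) = 7
Drammen -> Stavanger: max(9) = 9
Drammen -> Hamar -> Bodø -> Stavanger: max(2, 6, 10) = 10
Drammen -> Hamar -> Bodø -> Oslo -> Stavanger: max(2, 6, 4, 7) = 7
Best route has worst link 7%.

7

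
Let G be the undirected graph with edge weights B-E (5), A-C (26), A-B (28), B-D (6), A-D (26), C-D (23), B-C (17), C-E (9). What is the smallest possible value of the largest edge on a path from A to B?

A few of the A→B routes:
A→C→E→B: max(26, 9, 5) = 26
A→D→C→B: max(26, 23, 17) = 26
A→D→B: max(26, 6) = 26
A→D→C→E→B: max(26, 23, 9, 5) = 26
Smallest bottleneck: 26.

26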